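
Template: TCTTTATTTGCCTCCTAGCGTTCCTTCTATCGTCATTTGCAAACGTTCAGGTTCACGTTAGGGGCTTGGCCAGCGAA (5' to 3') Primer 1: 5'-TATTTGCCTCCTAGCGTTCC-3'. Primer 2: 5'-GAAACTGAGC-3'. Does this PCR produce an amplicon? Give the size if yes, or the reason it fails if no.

Primer 2 (GAAACTGAGC) does not match the top strand, and its reverse complement GCTCAGTTTC does not match either.
With no annealing site for primer 2, no amplification occurs.

No product — primer 2 has no binding site in the template.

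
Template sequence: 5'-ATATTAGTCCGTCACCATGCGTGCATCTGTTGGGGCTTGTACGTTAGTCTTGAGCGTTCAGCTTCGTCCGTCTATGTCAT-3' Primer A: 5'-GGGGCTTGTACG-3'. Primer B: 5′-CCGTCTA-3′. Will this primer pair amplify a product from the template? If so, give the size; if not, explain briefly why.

No product — both primers anneal to the same strand and extend in the same direction.

Primer A (GGGGCTTGTACG) matches the top strand at positions 32–43 (3' end points downstream).
Primer B (CCGTCTA) also matches the top strand directly, at positions 68–74 — its reverse complement TAGACGG is not present.
Both primers anneal to the bottom strand with 3' ends pointing the same way, so neither can prime synthesis back toward the other.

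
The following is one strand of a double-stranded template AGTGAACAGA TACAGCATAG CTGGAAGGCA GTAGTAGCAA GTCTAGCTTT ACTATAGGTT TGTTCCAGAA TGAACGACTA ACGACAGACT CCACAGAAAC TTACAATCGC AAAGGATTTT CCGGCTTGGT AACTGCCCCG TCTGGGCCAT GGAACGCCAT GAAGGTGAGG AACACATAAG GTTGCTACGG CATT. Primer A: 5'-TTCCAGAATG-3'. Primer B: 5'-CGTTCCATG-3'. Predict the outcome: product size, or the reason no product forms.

Yes — a 94 bp product.

Primer A (TTCCAGAATG) matches the top strand at positions 63–72; it acts as a forward primer.
Primer B's reverse complement is CATGGAACG, matching the top strand at positions 148–156; it acts as a reverse primer.
The 3' ends face each other across positions 63–156, giving a 94 bp product.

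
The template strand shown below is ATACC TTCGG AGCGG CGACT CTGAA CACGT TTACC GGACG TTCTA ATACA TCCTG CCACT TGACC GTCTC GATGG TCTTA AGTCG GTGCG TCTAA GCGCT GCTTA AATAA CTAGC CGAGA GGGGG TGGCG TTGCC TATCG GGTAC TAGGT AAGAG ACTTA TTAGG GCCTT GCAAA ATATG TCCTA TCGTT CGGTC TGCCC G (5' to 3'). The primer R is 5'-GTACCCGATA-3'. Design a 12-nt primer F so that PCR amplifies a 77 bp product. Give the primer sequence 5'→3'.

The reverse primer's reverse complement TATCGGGTAC matches the template at positions 136–145, so the product ends at position 145.
A 77 bp product then starts at position 145 − 77 + 1 = 69.
The forward primer is identical to the top strand there: TCGATGGTCTTA.

5'-TCGATGGTCTTA-3'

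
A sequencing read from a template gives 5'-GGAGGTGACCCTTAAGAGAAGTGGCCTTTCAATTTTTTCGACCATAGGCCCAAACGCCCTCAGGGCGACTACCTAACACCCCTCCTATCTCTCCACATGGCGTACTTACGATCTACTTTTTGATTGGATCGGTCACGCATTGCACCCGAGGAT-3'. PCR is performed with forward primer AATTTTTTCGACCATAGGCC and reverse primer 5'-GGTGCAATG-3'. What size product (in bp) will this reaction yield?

Scanning the template, AATTTTTTCGACCATAGGCC occurs at positions 31–50; this primer anneals to the bottom strand there with its 3' end pointing downstream.
The reverse primer's reverse complement is CATTGCACC, which matches the template at positions 138–146.
Product length = (reverse-primer end) − (forward-primer start) + 1 = 146 − 31 + 1 = 116 bp.

116 bp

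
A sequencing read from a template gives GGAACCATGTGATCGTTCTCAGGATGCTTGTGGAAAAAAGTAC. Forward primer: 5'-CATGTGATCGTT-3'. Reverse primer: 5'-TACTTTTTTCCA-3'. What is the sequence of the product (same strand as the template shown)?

The forward primer matches the template at positions 6–17.
Reverse complement of the reverse primer: TGGAAAAAAGTA. This occurs on the top strand at positions 31–42.
The product is the template from position 6 through 42 (37 bp).

5'-CATGTGATCGTTCTCAGGATGCTTGTGGAAAAAAGTA-3'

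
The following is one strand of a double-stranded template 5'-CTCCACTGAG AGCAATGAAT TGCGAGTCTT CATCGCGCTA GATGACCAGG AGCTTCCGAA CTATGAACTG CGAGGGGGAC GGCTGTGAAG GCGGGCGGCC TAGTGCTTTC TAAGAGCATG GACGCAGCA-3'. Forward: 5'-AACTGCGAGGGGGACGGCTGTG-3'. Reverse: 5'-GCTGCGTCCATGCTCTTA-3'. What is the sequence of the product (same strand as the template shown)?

5'-AACTGCGAGGGGGACGGCTGTGAAGGCGGGCGGCCTAGTGCTTTCTAAGAGCATGGACGCAGC-3'

Forward primer AACTGCGAGGGGGACGGCTGTG is found on the top strand at positions 66–87.
The reverse primer's reverse complement is TAAGAGCATGGACGCAGC, which matches the template at positions 111–128.
The product is the template from position 66 through 128 (63 bp).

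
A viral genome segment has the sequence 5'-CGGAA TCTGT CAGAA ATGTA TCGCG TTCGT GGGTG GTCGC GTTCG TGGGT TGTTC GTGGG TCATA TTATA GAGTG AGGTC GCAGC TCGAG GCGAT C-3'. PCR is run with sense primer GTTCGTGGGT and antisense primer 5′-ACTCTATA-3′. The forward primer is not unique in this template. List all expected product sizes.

50 bp, 34 bp, 23 bp

The forward primer GTTCGTGGGT matches the top strand at positions 25–34, 41–50, 52–61.
The reverse primer's reverse complement is TATAGAGT, matching at positions 67–74.
Each forward site pairs with the reverse site to give a product ending at position 74: sizes 50, 34, 23 bp.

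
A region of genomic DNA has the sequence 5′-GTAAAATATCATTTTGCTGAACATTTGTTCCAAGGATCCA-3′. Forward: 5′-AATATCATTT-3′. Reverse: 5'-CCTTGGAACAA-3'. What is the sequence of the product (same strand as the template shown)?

Scanning the template, AATATCATTT occurs at positions 5–14; this primer anneals to the bottom strand there with its 3' end pointing downstream.
Taking the reverse complement of CCTTGGAACAA gives TTGTTCCAAGG, found at positions 25–35 on the template; the primer anneals here to the top strand with its 3' end pointing upstream.
The product is the template from position 5 through 35 (31 bp).

5'-AATATCATTTTGCTGAACATTTGTTCCAAGG-3'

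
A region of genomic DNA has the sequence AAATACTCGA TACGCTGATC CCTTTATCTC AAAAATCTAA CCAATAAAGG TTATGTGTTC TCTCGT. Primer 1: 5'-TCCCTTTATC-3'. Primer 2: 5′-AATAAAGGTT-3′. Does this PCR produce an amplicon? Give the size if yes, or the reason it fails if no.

Primer 1 (TCCCTTTATC) matches the top strand at positions 19–28 (3' end points downstream).
Primer 2 (AATAAAGGTT) also matches the top strand directly, at positions 43–52 — its reverse complement AACCTTTATT is not present.
Both primers anneal to the bottom strand with 3' ends pointing the same way, so neither can prime synthesis back toward the other.

No product — both primers anneal to the same strand and extend in the same direction.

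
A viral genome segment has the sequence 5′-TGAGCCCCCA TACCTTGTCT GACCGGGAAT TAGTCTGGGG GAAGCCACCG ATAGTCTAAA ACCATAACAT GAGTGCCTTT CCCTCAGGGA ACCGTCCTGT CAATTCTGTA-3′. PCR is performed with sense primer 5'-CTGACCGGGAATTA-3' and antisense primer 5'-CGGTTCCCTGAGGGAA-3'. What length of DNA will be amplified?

76 bp

Forward primer CTGACCGGGAATTA is found on the top strand at positions 19–32.
Taking the reverse complement of CGGTTCCCTGAGGGAA gives TTCCCTCAGGGAACCG, found at positions 79–94 on the template; the primer anneals here to the top strand with its 3' end pointing upstream.
Amplicon spans positions 19–94: 76 bp.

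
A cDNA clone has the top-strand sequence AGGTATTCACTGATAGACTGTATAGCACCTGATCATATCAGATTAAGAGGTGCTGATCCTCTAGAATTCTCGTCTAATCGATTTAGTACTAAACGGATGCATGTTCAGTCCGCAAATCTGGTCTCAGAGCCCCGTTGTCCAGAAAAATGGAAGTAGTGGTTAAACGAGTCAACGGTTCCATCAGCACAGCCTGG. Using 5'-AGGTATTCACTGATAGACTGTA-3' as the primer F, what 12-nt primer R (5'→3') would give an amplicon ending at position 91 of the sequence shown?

The forward primer binds at positions 1–22; the product's 3' end on the top strand is position 91.
The reverse primer anneals to the top strand over positions 80–91, i.e. to GATTTAGTACTA.
Its sequence written 5'→3' is the reverse complement: TAGTACTAAATC.

5'-TAGTACTAAATC-3'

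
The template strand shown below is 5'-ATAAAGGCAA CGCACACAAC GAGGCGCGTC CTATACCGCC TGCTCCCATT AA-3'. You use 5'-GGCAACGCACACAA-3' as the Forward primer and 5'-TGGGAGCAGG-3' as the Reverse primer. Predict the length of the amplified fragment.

The forward primer matches the template at positions 6–19.
Taking the reverse complement of TGGGAGCAGG gives CCTGCTCCCA, found at positions 39–48 on the template; the primer anneals here to the top strand with its 3' end pointing upstream.
Amplicon spans positions 6–48: 43 bp.

43 bp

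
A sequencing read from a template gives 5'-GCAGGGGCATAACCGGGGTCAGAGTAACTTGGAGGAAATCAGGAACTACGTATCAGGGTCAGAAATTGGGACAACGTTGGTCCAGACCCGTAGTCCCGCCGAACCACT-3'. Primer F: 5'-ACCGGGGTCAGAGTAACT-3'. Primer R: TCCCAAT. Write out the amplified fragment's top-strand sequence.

Scanning the template, ACCGGGGTCAGAGTAACT occurs at positions 12–29; this primer anneals to the bottom strand there with its 3' end pointing downstream.
Reverse complement of the reverse primer: ATTGGGA. This occurs on the top strand at positions 65–71.
The product is the template from position 12 through 71 (60 bp).

5'-ACCGGGGTCAGAGTAACTTGGAGGAAATCAGGAACTACGTATCAGGGTCAGAAATTGGGA-3'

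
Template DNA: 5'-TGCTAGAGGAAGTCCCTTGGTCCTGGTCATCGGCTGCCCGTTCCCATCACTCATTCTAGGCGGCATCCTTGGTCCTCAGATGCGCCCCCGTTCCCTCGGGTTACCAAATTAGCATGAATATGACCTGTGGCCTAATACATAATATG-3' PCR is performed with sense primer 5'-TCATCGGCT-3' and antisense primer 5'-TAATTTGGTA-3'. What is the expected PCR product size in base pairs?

85 bp

The forward primer matches the template at positions 27–35.
The reverse primer's reverse complement is TACCAAATTA, which matches the template at positions 102–111.
Product length = (reverse-primer end) − (forward-primer start) + 1 = 111 − 27 + 1 = 85 bp.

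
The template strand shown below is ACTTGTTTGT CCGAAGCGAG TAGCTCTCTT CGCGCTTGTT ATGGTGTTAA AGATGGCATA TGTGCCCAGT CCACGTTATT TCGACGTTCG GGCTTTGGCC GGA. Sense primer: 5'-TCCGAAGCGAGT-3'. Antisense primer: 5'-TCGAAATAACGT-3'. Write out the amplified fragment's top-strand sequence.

Forward primer TCCGAAGCGAGT is found on the top strand at positions 10–21.
Reverse complement of the reverse primer: ACGTTATTTCGA. This occurs on the top strand at positions 73–84.
The product is the template from position 10 through 84 (75 bp).

5'-TCCGAAGCGAGTAGCTCTCTTCGCGCTTGTTATGGTGTTAAAGATGGCATATGTGCCCAGTCCACGTTATTTCGA-3'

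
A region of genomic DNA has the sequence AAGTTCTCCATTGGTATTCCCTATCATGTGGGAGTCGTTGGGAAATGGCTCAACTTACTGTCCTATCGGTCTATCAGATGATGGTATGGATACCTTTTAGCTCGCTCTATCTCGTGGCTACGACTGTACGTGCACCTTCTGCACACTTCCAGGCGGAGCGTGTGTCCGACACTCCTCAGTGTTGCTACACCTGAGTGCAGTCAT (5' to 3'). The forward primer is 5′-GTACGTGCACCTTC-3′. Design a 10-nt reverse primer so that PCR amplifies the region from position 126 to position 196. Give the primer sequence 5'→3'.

5'-ACTCAGGTGT-3'

The product's 3' end on the top strand is position 196.
The reverse primer anneals to the top strand over positions 187–196, i.e. to ACACCTGAGT.
Its sequence written 5'→3' is the reverse complement: ACTCAGGTGT.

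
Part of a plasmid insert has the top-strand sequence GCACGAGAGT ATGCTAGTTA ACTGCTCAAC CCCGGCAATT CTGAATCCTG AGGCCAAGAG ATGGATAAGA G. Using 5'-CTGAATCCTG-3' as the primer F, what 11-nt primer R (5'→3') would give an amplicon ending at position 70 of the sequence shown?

5'-TCTTATCCATC-3'

The forward primer binds at positions 41–50; the product's 3' end on the top strand is position 70.
The reverse primer anneals to the top strand over positions 60–70, i.e. to GATGGATAAGA.
Its sequence written 5'→3' is the reverse complement: TCTTATCCATC.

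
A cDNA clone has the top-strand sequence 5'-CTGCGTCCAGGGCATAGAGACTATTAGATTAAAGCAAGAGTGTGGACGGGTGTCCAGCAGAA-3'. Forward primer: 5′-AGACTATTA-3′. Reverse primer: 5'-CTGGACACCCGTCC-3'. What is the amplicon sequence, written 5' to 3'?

5'-AGACTATTAGATTAAAGCAAGAGTGTGGACGGGTGTCCAG-3'

The forward primer matches the template at positions 18–26.
The reverse primer's reverse complement is GGACGGGTGTCCAG, which matches the template at positions 44–57.
The product is the template from position 18 through 57 (40 bp).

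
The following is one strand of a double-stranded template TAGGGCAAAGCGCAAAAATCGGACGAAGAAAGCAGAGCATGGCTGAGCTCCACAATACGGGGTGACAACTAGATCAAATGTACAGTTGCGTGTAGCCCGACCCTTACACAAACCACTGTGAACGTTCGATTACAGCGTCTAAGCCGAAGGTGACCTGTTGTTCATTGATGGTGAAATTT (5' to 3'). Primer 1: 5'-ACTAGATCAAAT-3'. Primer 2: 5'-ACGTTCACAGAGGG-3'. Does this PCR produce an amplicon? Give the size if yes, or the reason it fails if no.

Primer 2 (ACGTTCACAGAGGG) does not match the top strand, and its reverse complement CCCTCTGTGAACGT does not match either.
With no annealing site for primer 2, no amplification occurs.

No product — primer 2 has no binding site in the template.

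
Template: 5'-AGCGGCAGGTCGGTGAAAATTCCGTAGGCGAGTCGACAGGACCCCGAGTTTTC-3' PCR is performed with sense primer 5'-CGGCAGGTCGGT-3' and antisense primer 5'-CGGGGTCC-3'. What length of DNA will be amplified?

Forward primer CGGCAGGTCGGT is found on the top strand at positions 3–14.
Taking the reverse complement of CGGGGTCC gives GGACCCCG, found at positions 39–46 on the template; the primer anneals here to the top strand with its 3' end pointing upstream.
Amplicon spans positions 3–46: 44 bp.

44 bp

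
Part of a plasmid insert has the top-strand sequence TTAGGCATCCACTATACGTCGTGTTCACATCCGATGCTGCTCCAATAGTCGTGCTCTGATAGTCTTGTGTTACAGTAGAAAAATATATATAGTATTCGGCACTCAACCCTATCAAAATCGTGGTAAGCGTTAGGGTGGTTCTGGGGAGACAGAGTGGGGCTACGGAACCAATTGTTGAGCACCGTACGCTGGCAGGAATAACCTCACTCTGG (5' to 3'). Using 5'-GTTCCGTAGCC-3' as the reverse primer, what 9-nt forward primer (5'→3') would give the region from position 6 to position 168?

5'-CATCCACTA-3'

The reverse primer's reverse complement GGCTACGGAAC matches the template at positions 158–168; the product starts at position 6.
The forward primer is identical to the top strand over positions 6–14: CATCCACTA.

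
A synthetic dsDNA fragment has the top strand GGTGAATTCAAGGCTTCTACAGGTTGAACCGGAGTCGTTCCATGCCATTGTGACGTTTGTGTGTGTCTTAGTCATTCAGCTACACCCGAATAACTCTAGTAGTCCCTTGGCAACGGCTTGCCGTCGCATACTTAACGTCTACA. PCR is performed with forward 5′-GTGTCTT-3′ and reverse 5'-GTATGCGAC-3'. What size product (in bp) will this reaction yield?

Scanning the template, GTGTCTT occurs at positions 63–69; this primer anneals to the bottom strand there with its 3' end pointing downstream.
Reverse complement of the reverse primer: GTCGCATAC. This occurs on the top strand at positions 123–131.
The product runs from position 63 to position 131, so its length is 131 − 63 + 1 = 69 bp.

69 bp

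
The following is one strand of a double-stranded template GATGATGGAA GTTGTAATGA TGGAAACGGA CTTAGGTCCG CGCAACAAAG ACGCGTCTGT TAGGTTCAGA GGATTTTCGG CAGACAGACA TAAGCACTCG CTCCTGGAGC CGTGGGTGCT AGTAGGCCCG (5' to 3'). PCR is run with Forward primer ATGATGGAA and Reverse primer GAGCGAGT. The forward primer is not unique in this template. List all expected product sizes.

The forward primer ATGATGGAA matches the top strand at positions 2–10, 17–25.
The reverse primer's reverse complement is ACTCGCTC, matching at positions 96–103.
Each forward site pairs with the reverse site to give a product ending at position 103: sizes 102, 87 bp.

102 bp, 87 bp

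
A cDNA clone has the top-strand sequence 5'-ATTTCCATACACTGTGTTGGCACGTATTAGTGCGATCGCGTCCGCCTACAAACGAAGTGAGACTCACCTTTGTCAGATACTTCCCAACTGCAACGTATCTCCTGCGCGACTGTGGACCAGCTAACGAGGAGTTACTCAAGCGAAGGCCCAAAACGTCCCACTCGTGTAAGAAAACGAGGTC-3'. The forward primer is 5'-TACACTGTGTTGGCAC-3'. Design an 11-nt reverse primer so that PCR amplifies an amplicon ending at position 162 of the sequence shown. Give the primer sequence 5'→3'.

5'-AGTGGGACGTT-3'

The forward primer binds at positions 8–23; the product's 3' end on the top strand is position 162.
The reverse primer anneals to the top strand over positions 152–162, i.e. to AACGTCCCACT.
Its sequence written 5'→3' is the reverse complement: AGTGGGACGTT.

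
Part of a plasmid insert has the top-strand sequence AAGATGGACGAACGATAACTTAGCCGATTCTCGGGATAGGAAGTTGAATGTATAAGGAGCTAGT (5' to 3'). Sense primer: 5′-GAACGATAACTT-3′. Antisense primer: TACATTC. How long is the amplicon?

43 bp

The forward primer matches the template at positions 10–21.
Reverse complement of the reverse primer: GAATGTA. This occurs on the top strand at positions 46–52.
The product runs from position 10 to position 52, so its length is 52 − 10 + 1 = 43 bp.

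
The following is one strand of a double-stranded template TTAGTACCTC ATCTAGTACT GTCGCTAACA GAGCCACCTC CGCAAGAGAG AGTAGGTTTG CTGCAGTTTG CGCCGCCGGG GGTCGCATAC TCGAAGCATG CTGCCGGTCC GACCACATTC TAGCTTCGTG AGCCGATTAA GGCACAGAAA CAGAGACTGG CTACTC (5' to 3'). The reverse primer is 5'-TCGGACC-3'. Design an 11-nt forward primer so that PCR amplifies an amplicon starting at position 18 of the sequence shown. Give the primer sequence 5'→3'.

The reverse primer's reverse complement GGTCCGA matches the template at positions 106–112; the product starts at position 18.
The forward primer is identical to the top strand over positions 18–28: ACTGTCGCTAA.

5'-ACTGTCGCTAA-3'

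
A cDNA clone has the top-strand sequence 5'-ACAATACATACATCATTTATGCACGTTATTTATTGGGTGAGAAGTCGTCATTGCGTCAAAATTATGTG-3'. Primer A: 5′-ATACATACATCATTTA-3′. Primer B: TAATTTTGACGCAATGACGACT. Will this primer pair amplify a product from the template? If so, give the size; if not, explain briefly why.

Primer A (ATACATACATCATTTA) matches the top strand at positions 4–19; it acts as a forward primer.
Primer B's reverse complement is AGTCGTCATTGCGTCAAAATTA, matching the top strand at positions 43–64; it acts as a reverse primer.
The 3' ends face each other across positions 4–64, giving a 61 bp product.

Yes — a 61 bp product.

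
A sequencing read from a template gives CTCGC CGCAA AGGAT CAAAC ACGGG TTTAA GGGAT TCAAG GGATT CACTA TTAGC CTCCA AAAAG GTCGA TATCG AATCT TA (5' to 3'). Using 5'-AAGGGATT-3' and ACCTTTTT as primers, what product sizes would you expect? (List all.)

39 bp, 30 bp

The forward primer AAGGGATT matches the top strand at positions 29–36, 38–45.
The reverse primer's reverse complement is AAAAAGGT, matching at positions 60–67.
Each forward site pairs with the reverse site to give a product ending at position 67: sizes 39, 30 bp.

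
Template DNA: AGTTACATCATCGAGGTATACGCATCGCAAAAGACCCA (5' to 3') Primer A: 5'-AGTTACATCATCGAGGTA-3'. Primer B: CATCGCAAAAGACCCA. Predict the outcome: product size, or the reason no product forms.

No product — both primers anneal to the same strand and extend in the same direction.

Primer A (AGTTACATCATCGAGGTA) matches the top strand at positions 1–18 (3' end points downstream).
Primer B (CATCGCAAAAGACCCA) also matches the top strand directly, at positions 23–38 — its reverse complement TGGGTCTTTTGCGATG is not present.
Both primers anneal to the bottom strand with 3' ends pointing the same way, so neither can prime synthesis back toward the other.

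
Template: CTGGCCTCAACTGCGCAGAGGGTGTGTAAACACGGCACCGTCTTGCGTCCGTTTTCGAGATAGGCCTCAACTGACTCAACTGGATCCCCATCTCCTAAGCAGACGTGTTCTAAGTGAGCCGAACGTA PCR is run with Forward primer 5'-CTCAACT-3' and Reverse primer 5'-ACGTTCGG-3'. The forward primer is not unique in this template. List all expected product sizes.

121 bp, 61 bp, 52 bp

The forward primer CTCAACT matches the top strand at positions 6–12, 66–72, 75–81.
The reverse primer's reverse complement is CCGAACGT, matching at positions 119–126.
Each forward site pairs with the reverse site to give a product ending at position 126: sizes 121, 61, 52 bp.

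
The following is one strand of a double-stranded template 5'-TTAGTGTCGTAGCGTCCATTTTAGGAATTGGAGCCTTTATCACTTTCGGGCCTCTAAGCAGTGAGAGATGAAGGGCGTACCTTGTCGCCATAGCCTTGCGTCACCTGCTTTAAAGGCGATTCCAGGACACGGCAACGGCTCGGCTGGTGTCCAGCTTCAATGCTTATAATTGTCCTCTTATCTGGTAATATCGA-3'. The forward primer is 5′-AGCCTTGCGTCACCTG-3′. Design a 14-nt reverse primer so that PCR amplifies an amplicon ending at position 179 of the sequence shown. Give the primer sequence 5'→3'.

The forward primer binds at positions 92–107; the product's 3' end on the top strand is position 179.
The reverse primer anneals to the top strand over positions 166–179, i.e. to ATAATTGTCCTCTT.
Its sequence written 5'→3' is the reverse complement: AAGAGGACAATTAT.

5'-AAGAGGACAATTAT-3'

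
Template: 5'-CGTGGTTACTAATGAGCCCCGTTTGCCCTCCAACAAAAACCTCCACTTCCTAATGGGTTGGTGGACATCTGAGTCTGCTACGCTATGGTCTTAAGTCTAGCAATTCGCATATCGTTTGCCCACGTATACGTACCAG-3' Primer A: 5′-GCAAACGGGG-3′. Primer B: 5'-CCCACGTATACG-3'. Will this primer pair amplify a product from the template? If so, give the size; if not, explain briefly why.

Primer A (GCAAACGGGG) has reverse complement CCCCGTTTGC, which matches the top strand at positions 17–26; primer A anneals to the top strand there with its 3' end pointing upstream toward position 17.
Primer B (CCCACGTATACG) matches the top strand directly at positions 119–130; it anneals to the bottom strand with its 3' end pointing downstream toward position 130.
The 3' ends diverge (primer A extends toward position 1, primer B toward position 136), so the primers never converge on a shared product.

No product — the primers' 3' ends point away from each other.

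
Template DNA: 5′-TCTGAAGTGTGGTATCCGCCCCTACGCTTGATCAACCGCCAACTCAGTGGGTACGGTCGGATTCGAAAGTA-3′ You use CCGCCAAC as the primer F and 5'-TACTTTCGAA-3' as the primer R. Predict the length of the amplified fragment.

Scanning the template, CCGCCAAC occurs at positions 36–43; this primer anneals to the bottom strand there with its 3' end pointing downstream.
Reverse complement of the reverse primer: TTCGAAAGTA. This occurs on the top strand at positions 62–71.
Product length = (reverse-primer end) − (forward-primer start) + 1 = 71 − 36 + 1 = 36 bp.

36 bp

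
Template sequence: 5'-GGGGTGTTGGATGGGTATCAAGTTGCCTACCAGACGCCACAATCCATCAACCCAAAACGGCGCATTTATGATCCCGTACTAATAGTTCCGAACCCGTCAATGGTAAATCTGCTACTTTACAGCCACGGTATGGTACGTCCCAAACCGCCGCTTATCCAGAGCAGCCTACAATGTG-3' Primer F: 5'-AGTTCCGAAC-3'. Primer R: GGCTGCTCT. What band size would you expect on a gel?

83 bp

The forward primer matches the template at positions 84–93.
The reverse primer's reverse complement is AGAGCAGCC, which matches the template at positions 158–166.
The product runs from position 84 to position 166, so its length is 166 − 84 + 1 = 83 bp.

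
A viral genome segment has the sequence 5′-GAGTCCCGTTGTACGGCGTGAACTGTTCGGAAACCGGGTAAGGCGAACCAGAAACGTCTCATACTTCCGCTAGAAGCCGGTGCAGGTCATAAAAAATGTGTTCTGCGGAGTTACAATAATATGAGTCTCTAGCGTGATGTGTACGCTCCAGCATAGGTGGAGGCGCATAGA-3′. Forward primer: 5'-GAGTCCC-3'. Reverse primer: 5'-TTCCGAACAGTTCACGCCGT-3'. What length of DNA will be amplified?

32 bp

Scanning the template, GAGTCCC occurs at positions 1–7; this primer anneals to the bottom strand there with its 3' end pointing downstream.
Taking the reverse complement of TTCCGAACAGTTCACGCCGT gives ACGGCGTGAACTGTTCGGAA, found at positions 13–32 on the template; the primer anneals here to the top strand with its 3' end pointing upstream.
Amplicon spans positions 1–32: 32 bp.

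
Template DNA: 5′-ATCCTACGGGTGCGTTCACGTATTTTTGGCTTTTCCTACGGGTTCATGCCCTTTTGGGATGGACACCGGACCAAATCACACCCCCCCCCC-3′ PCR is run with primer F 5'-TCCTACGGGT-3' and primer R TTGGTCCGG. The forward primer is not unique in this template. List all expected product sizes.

The forward primer TCCTACGGGT matches the top strand at positions 2–11, 34–43.
The reverse primer's reverse complement is CCGGACCAA, matching at positions 66–74.
Each forward site pairs with the reverse site to give a product ending at position 74: sizes 73, 41 bp.

73 bp, 41 bp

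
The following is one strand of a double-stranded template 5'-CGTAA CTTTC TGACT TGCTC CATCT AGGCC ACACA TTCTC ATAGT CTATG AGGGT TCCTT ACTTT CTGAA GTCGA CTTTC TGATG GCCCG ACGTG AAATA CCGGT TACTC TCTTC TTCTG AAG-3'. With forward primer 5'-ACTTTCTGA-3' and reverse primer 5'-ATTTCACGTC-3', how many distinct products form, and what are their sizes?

The forward primer ACTTTCTGA matches the top strand at positions 5–13, 61–69, 75–83.
The reverse primer's reverse complement is GACGTGAAAT, matching at positions 90–99.
Each forward site pairs with the reverse site to give a product ending at position 99: sizes 95, 39, 25 bp.

Three products: 95 bp, 39 bp, 25 bp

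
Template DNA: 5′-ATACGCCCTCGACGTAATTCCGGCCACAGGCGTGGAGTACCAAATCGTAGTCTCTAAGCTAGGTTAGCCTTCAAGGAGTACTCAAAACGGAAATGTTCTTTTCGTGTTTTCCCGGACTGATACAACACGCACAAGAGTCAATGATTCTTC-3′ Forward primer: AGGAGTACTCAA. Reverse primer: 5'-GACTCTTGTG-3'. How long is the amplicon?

66 bp

Forward primer AGGAGTACTCAA is found on the top strand at positions 74–85.
Reverse complement of the reverse primer: CACAAGAGTC. This occurs on the top strand at positions 130–139.
The product runs from position 74 to position 139, so its length is 139 − 74 + 1 = 66 bp.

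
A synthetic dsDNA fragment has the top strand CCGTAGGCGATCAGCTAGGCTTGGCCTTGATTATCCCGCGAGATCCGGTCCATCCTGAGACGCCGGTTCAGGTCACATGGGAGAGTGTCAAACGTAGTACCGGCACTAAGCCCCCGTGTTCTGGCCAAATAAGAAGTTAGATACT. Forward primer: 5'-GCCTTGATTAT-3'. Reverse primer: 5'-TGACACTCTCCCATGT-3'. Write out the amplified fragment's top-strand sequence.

5'-GCCTTGATTATCCCGCGAGATCCGGTCCATCCTGAGACGCCGGTTCAGGTCACATGGGAGAGTGTCA-3'

The forward primer matches the template at positions 24–34.
The reverse primer's reverse complement is ACATGGGAGAGTGTCA, which matches the template at positions 75–90.
The product is the template from position 24 through 90 (67 bp).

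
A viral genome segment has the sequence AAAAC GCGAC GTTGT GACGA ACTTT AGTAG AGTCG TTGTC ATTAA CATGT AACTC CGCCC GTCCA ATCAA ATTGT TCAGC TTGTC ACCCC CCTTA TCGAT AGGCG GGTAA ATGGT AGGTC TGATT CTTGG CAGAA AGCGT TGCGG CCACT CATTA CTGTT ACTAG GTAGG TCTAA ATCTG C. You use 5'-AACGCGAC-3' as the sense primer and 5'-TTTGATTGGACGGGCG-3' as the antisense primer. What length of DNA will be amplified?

Forward primer AACGCGAC is found on the top strand at positions 3–10.
The reverse primer's reverse complement is CGCCCGTCCAATCAAA, which matches the template at positions 56–71.
Amplicon spans positions 3–71: 69 bp.

69 bp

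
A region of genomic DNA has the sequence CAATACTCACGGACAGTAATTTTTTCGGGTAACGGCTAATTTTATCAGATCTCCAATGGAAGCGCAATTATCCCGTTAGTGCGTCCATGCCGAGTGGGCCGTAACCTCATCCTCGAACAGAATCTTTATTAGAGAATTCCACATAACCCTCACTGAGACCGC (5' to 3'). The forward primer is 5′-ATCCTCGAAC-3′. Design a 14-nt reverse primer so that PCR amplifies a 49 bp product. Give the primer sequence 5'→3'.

The forward primer binds at positions 109–118, so a 49 bp product ends at position 109 + 49 − 1 = 157.
The reverse primer anneals to the top strand over positions 144–157, i.e. to TAACCCTCACTGAG.
Its sequence written 5'→3' is the reverse complement: CTCAGTGAGGGTTA.

5'-CTCAGTGAGGGTTA-3'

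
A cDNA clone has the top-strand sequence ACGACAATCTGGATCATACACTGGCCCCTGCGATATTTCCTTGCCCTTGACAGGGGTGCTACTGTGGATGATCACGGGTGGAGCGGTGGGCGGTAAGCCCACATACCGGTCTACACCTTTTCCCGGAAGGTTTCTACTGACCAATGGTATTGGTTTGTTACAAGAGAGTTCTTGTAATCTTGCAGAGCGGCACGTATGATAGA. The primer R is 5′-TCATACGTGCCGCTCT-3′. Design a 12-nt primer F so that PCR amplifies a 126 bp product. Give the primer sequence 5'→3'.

The reverse primer's reverse complement AGAGCGGCACGTATGA matches the template at positions 184–199, so the product ends at position 199.
A 126 bp product then starts at position 199 − 126 + 1 = 74.
The forward primer is identical to the top strand there: ACGGGTGGAGCG.

5'-ACGGGTGGAGCG-3'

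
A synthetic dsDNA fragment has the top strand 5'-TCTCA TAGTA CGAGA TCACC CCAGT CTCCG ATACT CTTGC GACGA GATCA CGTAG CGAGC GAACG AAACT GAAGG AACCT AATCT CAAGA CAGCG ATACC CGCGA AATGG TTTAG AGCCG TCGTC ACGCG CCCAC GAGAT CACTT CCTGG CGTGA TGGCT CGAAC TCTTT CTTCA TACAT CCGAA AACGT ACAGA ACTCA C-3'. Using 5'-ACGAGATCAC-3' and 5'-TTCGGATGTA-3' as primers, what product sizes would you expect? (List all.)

The forward primer ACGAGATCAC matches the top strand at positions 10–19, 42–51, 134–143.
The reverse primer's reverse complement is TACATCCGAA, matching at positions 176–185.
Each forward site pairs with the reverse site to give a product ending at position 185: sizes 176, 144, 52 bp.

176 bp, 144 bp, 52 bp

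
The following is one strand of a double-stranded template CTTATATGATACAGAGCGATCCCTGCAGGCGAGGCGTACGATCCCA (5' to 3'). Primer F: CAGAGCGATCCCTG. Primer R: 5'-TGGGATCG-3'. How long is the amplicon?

35 bp

Forward primer CAGAGCGATCCCTG is found on the top strand at positions 12–25.
Taking the reverse complement of TGGGATCG gives CGATCCCA, found at positions 39–46 on the template; the primer anneals here to the top strand with its 3' end pointing upstream.
Amplicon spans positions 12–46: 35 bp.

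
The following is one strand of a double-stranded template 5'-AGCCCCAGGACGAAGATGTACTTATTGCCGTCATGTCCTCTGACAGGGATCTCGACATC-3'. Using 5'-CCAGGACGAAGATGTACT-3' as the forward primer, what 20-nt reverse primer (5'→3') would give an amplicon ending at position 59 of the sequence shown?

The forward primer binds at positions 5–22; the product's 3' end on the top strand is position 59.
The reverse primer anneals to the top strand over positions 40–59, i.e. to CTGACAGGGATCTCGACATC.
Its sequence written 5'→3' is the reverse complement: GATGTCGAGATCCCTGTCAG.

5'-GATGTCGAGATCCCTGTCAG-3'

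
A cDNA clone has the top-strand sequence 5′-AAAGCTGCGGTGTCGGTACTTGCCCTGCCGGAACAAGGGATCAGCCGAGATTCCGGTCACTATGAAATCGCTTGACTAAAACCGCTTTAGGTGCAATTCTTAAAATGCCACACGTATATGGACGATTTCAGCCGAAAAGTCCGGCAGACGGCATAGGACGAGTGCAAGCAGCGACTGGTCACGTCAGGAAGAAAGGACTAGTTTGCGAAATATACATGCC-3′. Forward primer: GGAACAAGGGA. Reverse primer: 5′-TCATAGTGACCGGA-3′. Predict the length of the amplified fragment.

36 bp

The forward primer matches the template at positions 30–40.
Taking the reverse complement of TCATAGTGACCGGA gives TCCGGTCACTATGA, found at positions 52–65 on the template; the primer anneals here to the top strand with its 3' end pointing upstream.
The product runs from position 30 to position 65, so its length is 65 − 30 + 1 = 36 bp.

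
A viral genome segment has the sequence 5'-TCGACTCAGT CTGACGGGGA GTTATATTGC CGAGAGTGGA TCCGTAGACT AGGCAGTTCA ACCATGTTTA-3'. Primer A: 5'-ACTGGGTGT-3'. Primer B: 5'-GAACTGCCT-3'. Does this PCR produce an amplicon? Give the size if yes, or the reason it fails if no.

No product — primer A has no binding site in the template.

Primer A (ACTGGGTGT) does not match the top strand, and its reverse complement ACACCCAGT does not match either.
With no annealing site for primer A, no amplification occurs.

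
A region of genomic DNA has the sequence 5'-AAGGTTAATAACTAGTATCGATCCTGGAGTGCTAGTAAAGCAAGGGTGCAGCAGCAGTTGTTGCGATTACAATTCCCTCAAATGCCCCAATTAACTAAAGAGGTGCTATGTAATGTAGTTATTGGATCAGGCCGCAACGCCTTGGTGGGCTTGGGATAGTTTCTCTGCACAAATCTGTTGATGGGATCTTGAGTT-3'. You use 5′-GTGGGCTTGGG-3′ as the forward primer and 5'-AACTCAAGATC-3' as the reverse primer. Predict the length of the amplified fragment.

51 bp

Scanning the template, GTGGGCTTGGG occurs at positions 145–155; this primer anneals to the bottom strand there with its 3' end pointing downstream.
Taking the reverse complement of AACTCAAGATC gives GATCTTGAGTT, found at positions 185–195 on the template; the primer anneals here to the top strand with its 3' end pointing upstream.
Amplicon spans positions 145–195: 51 bp.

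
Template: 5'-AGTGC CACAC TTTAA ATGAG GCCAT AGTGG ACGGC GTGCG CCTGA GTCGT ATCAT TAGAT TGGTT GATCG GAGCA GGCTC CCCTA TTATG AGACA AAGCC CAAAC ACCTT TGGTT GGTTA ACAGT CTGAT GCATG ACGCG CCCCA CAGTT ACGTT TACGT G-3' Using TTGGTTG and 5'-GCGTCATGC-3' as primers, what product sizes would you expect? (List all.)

The forward primer TTGGTTG matches the top strand at positions 60–66, 110–116.
The reverse primer's reverse complement is GCATGACGC, matching at positions 131–139.
Each forward site pairs with the reverse site to give a product ending at position 139: sizes 80, 30 bp.

80 bp, 30 bp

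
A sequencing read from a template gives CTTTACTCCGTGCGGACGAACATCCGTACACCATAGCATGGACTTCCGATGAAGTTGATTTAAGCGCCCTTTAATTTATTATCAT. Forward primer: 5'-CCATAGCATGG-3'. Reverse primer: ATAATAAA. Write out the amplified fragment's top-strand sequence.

5'-CCATAGCATGGACTTCCGATGAAGTTGATTTAAGCGCCCTTTAATTTATTAT-3'

Scanning the template, CCATAGCATGG occurs at positions 31–41; this primer anneals to the bottom strand there with its 3' end pointing downstream.
Taking the reverse complement of ATAATAAA gives TTTATTAT, found at positions 75–82 on the template; the primer anneals here to the top strand with its 3' end pointing upstream.
The product is the template from position 31 through 82 (52 bp).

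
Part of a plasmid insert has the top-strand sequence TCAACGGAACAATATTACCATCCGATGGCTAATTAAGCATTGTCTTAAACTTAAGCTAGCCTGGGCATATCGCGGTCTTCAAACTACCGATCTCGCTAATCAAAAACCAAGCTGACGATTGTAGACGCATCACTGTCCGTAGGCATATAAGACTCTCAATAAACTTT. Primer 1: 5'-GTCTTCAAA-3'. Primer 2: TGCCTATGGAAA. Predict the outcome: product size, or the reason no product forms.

Primer 2 (TGCCTATGGAAA) does not match the top strand, and its reverse complement TTTCCATAGGCA does not match either.
With no annealing site for primer 2, no amplification occurs.

No product — primer 2 has no binding site in the template.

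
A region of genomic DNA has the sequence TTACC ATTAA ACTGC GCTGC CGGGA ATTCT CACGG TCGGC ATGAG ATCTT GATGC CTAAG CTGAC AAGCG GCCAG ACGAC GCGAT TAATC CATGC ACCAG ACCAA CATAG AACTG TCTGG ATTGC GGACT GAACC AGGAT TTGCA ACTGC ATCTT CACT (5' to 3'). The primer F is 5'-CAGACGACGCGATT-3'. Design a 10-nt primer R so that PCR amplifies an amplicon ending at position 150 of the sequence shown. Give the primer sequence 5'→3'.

5'-GCAGTTGCAA-3'

The forward primer binds at positions 73–86; the product's 3' end on the top strand is position 150.
The reverse primer anneals to the top strand over positions 141–150, i.e. to TTGCAACTGC.
Its sequence written 5'→3' is the reverse complement: GCAGTTGCAA.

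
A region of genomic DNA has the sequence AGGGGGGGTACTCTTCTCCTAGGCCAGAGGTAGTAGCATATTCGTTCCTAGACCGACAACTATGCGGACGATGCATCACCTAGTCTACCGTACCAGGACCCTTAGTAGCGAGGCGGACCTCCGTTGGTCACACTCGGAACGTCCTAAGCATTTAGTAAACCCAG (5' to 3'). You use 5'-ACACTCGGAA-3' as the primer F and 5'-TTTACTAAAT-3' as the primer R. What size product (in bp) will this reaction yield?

Forward primer ACACTCGGAA is found on the top strand at positions 130–139.
Reverse complement of the reverse primer: ATTTAGTAAA. This occurs on the top strand at positions 150–159.
Product length = (reverse-primer end) − (forward-primer start) + 1 = 159 − 130 + 1 = 30 bp.

30 bp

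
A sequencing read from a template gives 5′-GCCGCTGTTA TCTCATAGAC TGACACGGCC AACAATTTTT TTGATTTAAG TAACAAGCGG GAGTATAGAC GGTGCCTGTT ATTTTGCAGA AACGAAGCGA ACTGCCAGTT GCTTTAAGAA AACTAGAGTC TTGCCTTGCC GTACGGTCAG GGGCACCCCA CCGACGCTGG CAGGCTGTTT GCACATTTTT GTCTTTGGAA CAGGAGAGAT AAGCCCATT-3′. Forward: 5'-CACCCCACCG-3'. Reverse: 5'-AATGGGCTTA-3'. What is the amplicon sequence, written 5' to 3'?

5'-CACCCCACCGACGCTGGCAGGCTGTTTGCACATTTTTGTCTTTGGAACAGGAGAGATAAGCCCATT-3'

Scanning the template, CACCCCACCG occurs at positions 154–163; this primer anneals to the bottom strand there with its 3' end pointing downstream.
The reverse primer's reverse complement is TAAGCCCATT, which matches the template at positions 210–219.
The product is the template from position 154 through 219 (66 bp).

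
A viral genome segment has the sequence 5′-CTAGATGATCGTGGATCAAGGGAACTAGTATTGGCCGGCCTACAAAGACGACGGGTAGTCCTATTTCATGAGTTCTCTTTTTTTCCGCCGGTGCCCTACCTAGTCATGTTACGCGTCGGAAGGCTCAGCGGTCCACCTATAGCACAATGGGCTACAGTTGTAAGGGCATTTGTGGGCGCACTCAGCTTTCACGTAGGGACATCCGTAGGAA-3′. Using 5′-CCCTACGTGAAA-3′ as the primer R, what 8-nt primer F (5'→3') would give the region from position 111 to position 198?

The reverse primer's reverse complement TTTCACGTAGGG matches the template at positions 187–198; the product starts at position 111.
The forward primer is identical to the top strand over positions 111–118: ACGCGTCG.

5'-ACGCGTCG-3'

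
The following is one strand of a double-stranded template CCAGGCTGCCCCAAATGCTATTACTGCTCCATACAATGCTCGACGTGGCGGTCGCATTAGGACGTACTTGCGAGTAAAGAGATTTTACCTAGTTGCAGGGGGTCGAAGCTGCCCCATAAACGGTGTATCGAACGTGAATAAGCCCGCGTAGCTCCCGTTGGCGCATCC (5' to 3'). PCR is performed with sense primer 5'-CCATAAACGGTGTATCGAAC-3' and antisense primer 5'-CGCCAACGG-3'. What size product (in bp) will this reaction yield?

Forward primer CCATAAACGGTGTATCGAAC is found on the top strand at positions 114–133.
Reverse complement of the reverse primer: CCGTTGGCG. This occurs on the top strand at positions 155–163.
Product length = (reverse-primer end) − (forward-primer start) + 1 = 163 − 114 + 1 = 50 bp.

50 bp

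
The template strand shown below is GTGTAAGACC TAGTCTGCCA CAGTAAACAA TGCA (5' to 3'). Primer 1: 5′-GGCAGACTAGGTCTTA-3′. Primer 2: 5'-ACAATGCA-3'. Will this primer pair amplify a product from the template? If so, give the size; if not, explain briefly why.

Primer 1 (GGCAGACTAGGTCTTA) has reverse complement TAAGACCTAGTCTGCC, which matches the top strand at positions 4–19; primer 1 anneals to the top strand there with its 3' end pointing upstream toward position 4.
Primer 2 (ACAATGCA) matches the top strand directly at positions 27–34; it anneals to the bottom strand with its 3' end pointing downstream toward position 34.
The 3' ends diverge (primer 1 extends toward position 1, primer 2 toward position 34), so the primers never converge on a shared product.

No product — the primers' 3' ends point away from each other.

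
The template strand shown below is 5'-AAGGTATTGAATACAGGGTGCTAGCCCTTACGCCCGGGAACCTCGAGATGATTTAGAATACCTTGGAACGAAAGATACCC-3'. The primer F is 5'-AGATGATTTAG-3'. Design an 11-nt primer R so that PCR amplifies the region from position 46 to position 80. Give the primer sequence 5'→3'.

5'-GGGTATCTTTC-3'

The product's 3' end on the top strand is position 80.
The reverse primer anneals to the top strand over positions 70–80, i.e. to GAAAGATACCC.
Its sequence written 5'→3' is the reverse complement: GGGTATCTTTC.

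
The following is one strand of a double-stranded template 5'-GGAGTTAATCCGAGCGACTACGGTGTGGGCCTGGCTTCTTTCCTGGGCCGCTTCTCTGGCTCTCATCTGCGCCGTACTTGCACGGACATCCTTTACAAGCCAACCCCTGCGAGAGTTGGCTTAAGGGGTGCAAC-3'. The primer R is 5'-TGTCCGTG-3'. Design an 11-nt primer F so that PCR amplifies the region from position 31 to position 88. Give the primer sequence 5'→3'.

5'-CTGGCTTCTTT-3'

The reverse primer's reverse complement CACGGACA matches the template at positions 81–88; the product starts at position 31.
The forward primer is identical to the top strand over positions 31–41: CTGGCTTCTTT.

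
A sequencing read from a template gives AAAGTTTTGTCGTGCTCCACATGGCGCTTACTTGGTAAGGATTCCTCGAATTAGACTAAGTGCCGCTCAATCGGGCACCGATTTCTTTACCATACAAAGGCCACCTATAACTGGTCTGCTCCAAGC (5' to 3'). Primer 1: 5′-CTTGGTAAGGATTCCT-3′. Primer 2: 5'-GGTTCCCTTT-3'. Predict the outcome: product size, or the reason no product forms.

No product — primer 2 has no binding site in the template.

Primer 2 (GGTTCCCTTT) does not match the top strand, and its reverse complement AAAGGGAACC does not match either.
With no annealing site for primer 2, no amplification occurs.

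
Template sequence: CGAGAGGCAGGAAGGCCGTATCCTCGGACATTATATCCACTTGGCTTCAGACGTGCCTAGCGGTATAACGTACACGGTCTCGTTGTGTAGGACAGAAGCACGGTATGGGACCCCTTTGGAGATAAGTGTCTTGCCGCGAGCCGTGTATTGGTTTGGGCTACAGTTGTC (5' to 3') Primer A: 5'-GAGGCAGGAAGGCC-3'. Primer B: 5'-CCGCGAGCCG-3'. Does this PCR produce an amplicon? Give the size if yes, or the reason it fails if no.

Primer A (GAGGCAGGAAGGCC) matches the top strand at positions 4–17 (3' end points downstream).
Primer B (CCGCGAGCCG) also matches the top strand directly, at positions 134–143 — its reverse complement CGGCTCGCGG is not present.
Both primers anneal to the bottom strand with 3' ends pointing the same way, so neither can prime synthesis back toward the other.

No product — both primers anneal to the same strand and extend in the same direction.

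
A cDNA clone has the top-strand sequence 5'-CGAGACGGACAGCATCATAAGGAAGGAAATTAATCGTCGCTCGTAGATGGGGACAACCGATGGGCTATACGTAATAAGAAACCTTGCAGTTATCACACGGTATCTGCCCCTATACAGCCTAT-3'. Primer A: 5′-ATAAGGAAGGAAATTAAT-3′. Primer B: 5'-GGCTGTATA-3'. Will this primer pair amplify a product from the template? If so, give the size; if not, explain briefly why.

Yes — a 103 bp product.

Primer A (ATAAGGAAGGAAATTAAT) matches the top strand at positions 17–34; it acts as a forward primer.
Primer B's reverse complement is TATACAGCC, matching the top strand at positions 111–119; it acts as a reverse primer.
The 3' ends face each other across positions 17–119, giving a 103 bp product.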